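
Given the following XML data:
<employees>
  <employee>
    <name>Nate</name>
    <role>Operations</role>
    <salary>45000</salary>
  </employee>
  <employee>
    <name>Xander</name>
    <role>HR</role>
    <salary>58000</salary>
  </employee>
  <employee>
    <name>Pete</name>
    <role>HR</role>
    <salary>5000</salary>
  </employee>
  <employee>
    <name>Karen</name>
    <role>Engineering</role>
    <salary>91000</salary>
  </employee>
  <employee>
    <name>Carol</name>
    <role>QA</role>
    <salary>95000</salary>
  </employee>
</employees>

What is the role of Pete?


Searching for <employee> with <name>Pete</name>
Found at position 3
<role>HR</role>

ANSWER: HR


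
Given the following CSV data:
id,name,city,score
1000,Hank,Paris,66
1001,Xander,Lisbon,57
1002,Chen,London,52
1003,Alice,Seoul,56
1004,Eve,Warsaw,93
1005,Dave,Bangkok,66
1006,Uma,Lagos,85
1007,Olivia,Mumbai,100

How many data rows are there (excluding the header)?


Counting rows (excluding header):
Header: id,name,city,score
Data rows: 8

ANSWER: 8


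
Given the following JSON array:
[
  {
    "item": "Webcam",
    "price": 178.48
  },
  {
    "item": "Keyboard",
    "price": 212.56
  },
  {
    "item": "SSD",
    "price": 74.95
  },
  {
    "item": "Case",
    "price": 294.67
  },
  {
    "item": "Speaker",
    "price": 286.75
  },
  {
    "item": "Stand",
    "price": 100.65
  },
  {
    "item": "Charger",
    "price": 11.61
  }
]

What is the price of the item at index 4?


Array index 4 -> Speaker
price = 286.75

ANSWER: 286.75


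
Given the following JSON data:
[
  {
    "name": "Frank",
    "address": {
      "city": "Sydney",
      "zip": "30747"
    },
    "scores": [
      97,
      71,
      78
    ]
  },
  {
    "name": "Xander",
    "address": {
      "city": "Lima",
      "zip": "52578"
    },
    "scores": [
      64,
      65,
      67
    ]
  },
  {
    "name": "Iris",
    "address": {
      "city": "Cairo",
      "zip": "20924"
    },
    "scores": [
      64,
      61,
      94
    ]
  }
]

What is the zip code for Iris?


Path: records[2].address.zip
Value: 20924

ANSWER: 20924


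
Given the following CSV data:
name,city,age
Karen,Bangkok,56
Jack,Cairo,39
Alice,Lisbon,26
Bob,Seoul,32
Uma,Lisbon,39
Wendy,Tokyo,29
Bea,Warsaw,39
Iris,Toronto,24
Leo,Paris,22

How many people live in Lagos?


Scanning city column for 'Lagos':
Total matches: 0

ANSWER: 0


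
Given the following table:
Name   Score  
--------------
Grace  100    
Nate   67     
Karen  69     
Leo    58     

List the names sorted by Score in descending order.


Sorting by Score (descending):
  Grace: 100
  Karen: 69
  Nate: 67
  Leo: 58


ANSWER: Grace, Karen, Nate, Leo


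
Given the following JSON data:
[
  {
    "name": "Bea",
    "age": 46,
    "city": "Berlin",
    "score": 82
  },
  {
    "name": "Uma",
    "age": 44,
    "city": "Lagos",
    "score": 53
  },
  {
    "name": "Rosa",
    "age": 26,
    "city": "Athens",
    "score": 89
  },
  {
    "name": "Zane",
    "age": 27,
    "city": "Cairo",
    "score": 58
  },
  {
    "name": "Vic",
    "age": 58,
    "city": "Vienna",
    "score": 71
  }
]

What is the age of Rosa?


Looking up record where name = Rosa
Record index: 2
Field 'age' = 26

ANSWER: 26


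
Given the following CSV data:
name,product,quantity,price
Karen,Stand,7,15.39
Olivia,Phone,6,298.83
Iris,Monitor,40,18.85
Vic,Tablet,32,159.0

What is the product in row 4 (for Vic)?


Row 4: Vic
Column 'product' = Tablet

ANSWER: Tablet


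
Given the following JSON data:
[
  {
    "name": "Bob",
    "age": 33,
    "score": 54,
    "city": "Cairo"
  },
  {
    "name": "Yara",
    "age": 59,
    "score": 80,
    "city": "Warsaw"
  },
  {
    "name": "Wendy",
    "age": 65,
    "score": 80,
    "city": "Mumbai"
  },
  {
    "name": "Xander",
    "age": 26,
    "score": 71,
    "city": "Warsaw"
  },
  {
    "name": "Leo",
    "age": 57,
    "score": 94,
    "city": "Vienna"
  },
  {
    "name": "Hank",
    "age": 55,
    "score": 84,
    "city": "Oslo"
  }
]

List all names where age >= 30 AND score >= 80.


Checking both conditions:
  Bob (age=33, score=54) -> no
  Yara (age=59, score=80) -> YES
  Wendy (age=65, score=80) -> YES
  Xander (age=26, score=71) -> no
  Leo (age=57, score=94) -> YES
  Hank (age=55, score=84) -> YES


ANSWER: Yara, Wendy, Leo, Hank


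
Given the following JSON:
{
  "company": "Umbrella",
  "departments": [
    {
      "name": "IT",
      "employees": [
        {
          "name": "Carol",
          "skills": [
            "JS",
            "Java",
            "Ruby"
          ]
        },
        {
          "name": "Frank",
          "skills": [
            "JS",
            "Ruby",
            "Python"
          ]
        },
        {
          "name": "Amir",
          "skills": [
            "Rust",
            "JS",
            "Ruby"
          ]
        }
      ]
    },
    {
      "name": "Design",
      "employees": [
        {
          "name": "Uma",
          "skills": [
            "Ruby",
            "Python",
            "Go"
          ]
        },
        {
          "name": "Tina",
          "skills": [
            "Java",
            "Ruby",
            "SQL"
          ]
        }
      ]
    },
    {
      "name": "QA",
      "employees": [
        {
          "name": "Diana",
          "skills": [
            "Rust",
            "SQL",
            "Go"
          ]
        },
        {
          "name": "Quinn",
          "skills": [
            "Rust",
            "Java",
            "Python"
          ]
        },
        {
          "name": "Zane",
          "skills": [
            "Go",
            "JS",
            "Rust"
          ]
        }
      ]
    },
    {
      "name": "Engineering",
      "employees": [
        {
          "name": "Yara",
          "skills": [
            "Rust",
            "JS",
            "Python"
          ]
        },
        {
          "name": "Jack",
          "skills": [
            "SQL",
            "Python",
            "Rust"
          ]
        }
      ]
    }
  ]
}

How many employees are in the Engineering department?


Path: departments[3].employees
Count: 2

ANSWER: 2


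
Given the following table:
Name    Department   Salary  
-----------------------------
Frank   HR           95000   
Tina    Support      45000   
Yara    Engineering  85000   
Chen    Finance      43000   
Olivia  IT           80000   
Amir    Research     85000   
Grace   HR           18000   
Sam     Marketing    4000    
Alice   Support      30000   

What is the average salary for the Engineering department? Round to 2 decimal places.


Engineering department members:
  Yara: 85000
Sum = 85000
Count = 1
Average = 85000 / 1 = 85000.00

ANSWER: 85000.00


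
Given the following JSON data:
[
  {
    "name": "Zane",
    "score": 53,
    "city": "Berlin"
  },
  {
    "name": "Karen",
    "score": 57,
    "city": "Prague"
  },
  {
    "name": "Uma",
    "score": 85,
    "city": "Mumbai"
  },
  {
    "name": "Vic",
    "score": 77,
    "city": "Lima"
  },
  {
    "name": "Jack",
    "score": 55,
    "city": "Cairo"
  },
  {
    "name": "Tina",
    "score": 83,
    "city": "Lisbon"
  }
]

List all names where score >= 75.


Filtering records where score >= 75:
  Zane (score=53) -> no
  Karen (score=57) -> no
  Uma (score=85) -> YES
  Vic (score=77) -> YES
  Jack (score=55) -> no
  Tina (score=83) -> YES


ANSWER: Uma, Vic, Tina


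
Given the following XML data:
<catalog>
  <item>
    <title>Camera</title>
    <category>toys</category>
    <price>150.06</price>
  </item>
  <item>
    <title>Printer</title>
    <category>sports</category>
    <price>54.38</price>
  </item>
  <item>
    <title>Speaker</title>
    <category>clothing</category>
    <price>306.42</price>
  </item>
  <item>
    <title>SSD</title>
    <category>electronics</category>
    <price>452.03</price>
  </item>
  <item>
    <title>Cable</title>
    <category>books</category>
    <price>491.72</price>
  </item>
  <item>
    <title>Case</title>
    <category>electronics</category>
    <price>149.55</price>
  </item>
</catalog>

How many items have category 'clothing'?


Scanning <item> elements for <category>clothing</category>:
  Item 3: Speaker -> MATCH
Count: 1

ANSWER: 1


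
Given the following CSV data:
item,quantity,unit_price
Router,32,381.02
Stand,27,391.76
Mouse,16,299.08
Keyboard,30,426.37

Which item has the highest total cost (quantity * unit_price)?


Computing row totals:
  Router: 12192.64
  Stand: 10577.52
  Mouse: 4785.28
  Keyboard: 12791.1
Maximum: Keyboard (12791.1)

ANSWER: Keyboard


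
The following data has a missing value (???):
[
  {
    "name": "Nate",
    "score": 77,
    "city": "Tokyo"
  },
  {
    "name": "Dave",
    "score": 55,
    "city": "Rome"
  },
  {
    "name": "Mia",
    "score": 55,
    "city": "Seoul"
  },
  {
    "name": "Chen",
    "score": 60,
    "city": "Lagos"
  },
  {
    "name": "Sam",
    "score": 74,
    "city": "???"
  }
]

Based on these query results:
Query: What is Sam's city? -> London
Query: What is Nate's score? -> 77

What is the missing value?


The missing value is Sam's city
From query: Sam's city = London

ANSWER: London


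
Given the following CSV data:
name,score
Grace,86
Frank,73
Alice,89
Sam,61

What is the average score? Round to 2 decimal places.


Scores: 86, 73, 89, 61
Sum = 309
Count = 4
Average = 309 / 4 = 77.25

ANSWER: 77.25


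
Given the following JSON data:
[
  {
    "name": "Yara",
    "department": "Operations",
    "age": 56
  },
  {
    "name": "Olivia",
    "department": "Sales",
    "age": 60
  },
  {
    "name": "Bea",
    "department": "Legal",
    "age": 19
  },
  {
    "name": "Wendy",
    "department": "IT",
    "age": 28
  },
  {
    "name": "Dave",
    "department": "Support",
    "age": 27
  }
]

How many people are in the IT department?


Scanning records for department = IT
  Record 3: Wendy
Count: 1

ANSWER: 1


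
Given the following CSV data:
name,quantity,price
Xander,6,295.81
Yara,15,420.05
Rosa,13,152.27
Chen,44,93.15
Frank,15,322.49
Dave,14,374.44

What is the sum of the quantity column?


Values in 'quantity' column:
  Row 1: 6
  Row 2: 15
  Row 3: 13
  Row 4: 44
  Row 5: 15
  Row 6: 14
Sum = 6 + 15 + 13 + 44 + 15 + 14 = 107

ANSWER: 107


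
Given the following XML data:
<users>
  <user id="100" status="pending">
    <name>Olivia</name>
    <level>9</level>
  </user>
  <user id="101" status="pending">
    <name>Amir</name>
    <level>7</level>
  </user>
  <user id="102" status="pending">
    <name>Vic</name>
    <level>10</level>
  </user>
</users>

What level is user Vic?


Finding user: Vic
<level>10</level>

ANSWER: 10


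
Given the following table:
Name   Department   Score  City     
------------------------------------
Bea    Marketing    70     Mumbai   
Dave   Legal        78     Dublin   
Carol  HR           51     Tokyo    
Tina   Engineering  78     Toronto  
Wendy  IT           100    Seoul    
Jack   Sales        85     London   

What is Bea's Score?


Row 1: Bea
Score = 70

ANSWER: 70


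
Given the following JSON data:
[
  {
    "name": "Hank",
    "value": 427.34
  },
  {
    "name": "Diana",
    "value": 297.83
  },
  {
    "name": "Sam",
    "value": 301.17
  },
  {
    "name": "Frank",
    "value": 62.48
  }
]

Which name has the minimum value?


Comparing values:
  Hank: 427.34
  Diana: 297.83
  Sam: 301.17
  Frank: 62.48
Minimum: Frank (62.48)

ANSWER: Frank


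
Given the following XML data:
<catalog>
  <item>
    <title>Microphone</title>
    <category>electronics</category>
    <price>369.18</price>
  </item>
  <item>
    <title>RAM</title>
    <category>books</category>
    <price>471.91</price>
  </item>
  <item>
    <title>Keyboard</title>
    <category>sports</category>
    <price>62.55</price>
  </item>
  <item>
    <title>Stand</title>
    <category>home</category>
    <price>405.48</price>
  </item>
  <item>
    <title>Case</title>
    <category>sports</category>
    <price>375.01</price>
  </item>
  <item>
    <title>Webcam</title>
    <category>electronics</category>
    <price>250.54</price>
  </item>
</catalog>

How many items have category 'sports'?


Scanning <item> elements for <category>sports</category>:
  Item 3: Keyboard -> MATCH
  Item 5: Case -> MATCH
Count: 2

ANSWER: 2


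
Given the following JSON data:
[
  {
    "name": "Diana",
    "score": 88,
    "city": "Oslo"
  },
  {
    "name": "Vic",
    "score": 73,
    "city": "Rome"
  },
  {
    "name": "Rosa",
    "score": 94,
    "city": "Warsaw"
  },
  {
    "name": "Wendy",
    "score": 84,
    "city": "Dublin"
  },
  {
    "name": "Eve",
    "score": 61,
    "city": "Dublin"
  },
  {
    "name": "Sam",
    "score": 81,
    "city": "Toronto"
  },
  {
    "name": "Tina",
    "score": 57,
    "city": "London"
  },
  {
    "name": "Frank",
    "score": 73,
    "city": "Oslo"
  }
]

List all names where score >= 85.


Filtering records where score >= 85:
  Diana (score=88) -> YES
  Vic (score=73) -> no
  Rosa (score=94) -> YES
  Wendy (score=84) -> no
  Eve (score=61) -> no
  Sam (score=81) -> no
  Tina (score=57) -> no
  Frank (score=73) -> no


ANSWER: Diana, Rosa


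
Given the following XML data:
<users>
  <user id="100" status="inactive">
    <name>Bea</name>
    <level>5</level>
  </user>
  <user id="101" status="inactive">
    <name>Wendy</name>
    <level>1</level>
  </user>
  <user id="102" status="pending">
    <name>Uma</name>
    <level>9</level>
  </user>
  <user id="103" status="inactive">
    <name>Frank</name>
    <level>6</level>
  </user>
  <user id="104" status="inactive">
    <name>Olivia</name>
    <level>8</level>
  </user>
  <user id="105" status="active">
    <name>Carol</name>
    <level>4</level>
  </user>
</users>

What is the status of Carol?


Finding user with name = Carol
user id="105" status="active"

ANSWER: active


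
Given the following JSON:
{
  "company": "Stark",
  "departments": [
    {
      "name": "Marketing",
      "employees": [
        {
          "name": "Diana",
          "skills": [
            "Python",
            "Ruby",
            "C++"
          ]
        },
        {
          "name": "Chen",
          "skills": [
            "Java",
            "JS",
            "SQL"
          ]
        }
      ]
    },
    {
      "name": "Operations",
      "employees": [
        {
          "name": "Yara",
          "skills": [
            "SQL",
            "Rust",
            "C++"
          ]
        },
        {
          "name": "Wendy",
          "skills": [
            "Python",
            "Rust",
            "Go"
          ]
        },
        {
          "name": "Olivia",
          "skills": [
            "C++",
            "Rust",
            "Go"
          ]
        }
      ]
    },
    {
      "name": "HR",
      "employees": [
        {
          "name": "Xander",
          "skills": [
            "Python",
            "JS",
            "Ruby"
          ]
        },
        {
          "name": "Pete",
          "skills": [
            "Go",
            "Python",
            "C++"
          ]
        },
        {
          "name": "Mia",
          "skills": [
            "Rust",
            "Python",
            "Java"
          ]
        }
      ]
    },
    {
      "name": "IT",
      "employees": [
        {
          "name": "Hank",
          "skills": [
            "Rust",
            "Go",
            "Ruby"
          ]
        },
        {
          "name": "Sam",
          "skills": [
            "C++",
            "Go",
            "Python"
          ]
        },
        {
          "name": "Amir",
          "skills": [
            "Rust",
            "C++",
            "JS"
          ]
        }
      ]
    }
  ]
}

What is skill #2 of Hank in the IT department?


Path: departments[3].employees[0].skills[1]
Value: Go

ANSWER: Go


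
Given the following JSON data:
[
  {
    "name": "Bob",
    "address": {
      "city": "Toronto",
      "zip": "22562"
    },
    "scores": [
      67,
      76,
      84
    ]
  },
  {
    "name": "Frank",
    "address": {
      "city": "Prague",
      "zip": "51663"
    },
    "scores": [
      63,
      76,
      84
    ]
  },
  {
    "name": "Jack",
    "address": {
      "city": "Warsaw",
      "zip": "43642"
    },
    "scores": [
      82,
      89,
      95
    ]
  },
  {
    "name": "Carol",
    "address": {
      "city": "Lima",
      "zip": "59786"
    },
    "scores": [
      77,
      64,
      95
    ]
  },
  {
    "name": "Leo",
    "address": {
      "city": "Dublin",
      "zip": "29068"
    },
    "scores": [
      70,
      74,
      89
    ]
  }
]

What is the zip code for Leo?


Path: records[4].address.zip
Value: 29068

ANSWER: 29068


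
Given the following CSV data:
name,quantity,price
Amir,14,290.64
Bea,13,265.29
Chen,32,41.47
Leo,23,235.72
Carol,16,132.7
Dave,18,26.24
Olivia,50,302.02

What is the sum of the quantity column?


Values in 'quantity' column:
  Row 1: 14
  Row 2: 13
  Row 3: 32
  Row 4: 23
  Row 5: 16
  Row 6: 18
  Row 7: 50
Sum = 14 + 13 + 32 + 23 + 16 + 18 + 50 = 166

ANSWER: 166


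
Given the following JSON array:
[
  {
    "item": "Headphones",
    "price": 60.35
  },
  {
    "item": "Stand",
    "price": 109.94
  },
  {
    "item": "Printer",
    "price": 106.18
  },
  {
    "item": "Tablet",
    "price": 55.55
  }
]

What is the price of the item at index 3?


Array index 3 -> Tablet
price = 55.55

ANSWER: 55.55


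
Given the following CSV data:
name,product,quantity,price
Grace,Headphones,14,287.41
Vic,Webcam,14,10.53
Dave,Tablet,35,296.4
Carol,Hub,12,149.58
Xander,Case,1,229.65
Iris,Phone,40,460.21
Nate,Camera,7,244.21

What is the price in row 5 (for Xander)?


Row 5: Xander
Column 'price' = 229.65

ANSWER: 229.65


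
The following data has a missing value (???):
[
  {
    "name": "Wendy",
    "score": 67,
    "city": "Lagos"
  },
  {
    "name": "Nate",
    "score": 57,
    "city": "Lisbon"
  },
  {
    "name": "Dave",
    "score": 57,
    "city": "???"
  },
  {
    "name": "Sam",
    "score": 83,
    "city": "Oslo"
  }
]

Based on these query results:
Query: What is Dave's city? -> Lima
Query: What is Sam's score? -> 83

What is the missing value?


The missing value is Dave's city
From query: Dave's city = Lima

ANSWER: Lima


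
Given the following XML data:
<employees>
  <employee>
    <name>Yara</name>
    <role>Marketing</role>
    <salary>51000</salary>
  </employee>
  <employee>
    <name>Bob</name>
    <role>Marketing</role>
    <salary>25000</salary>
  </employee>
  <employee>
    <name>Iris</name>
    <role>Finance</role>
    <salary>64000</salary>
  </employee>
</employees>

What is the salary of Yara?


Searching for <employee> with <name>Yara</name>
Found at position 1
<salary>51000</salary>

ANSWER: 51000


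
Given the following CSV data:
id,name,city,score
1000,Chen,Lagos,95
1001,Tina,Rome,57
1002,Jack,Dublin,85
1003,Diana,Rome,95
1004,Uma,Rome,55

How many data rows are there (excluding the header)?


Counting rows (excluding header):
Header: id,name,city,score
Data rows: 5

ANSWER: 5


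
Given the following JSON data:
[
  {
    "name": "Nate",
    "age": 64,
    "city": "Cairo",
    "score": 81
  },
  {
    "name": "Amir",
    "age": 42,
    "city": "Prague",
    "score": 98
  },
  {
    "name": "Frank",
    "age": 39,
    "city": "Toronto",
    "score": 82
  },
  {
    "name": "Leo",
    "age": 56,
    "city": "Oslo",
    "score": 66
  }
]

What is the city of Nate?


Looking up record where name = Nate
Record index: 0
Field 'city' = Cairo

ANSWER: Cairo


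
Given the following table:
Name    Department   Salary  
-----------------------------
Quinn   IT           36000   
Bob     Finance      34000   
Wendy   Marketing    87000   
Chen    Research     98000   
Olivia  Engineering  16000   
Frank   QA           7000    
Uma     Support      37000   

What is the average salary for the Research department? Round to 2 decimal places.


Research department members:
  Chen: 98000
Sum = 98000
Count = 1
Average = 98000 / 1 = 98000.00

ANSWER: 98000.00


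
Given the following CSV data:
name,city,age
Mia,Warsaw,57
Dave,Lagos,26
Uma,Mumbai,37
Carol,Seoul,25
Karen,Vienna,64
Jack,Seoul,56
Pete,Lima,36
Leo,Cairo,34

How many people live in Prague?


Scanning city column for 'Prague':
Total matches: 0

ANSWER: 0


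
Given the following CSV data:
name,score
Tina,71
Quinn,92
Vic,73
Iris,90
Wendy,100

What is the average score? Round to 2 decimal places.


Scores: 71, 92, 73, 90, 100
Sum = 426
Count = 5
Average = 426 / 5 = 85.20

ANSWER: 85.20


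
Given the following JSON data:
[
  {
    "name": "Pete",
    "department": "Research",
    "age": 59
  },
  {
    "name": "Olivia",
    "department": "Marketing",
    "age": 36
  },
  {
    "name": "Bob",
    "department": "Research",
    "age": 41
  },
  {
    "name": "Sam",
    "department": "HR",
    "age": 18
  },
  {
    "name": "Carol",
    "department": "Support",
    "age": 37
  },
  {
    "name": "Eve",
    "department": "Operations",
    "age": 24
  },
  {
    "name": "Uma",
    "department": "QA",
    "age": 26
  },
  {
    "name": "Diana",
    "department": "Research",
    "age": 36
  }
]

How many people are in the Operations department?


Scanning records for department = Operations
  Record 5: Eve
Count: 1

ANSWER: 1


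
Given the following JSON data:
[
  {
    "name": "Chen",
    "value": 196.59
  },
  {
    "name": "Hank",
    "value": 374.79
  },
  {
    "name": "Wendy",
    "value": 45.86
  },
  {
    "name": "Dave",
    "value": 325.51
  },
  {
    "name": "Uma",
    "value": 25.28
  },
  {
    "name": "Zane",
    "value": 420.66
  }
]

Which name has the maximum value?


Comparing values:
  Chen: 196.59
  Hank: 374.79
  Wendy: 45.86
  Dave: 325.51
  Uma: 25.28
  Zane: 420.66
Maximum: Zane (420.66)

ANSWER: Zane


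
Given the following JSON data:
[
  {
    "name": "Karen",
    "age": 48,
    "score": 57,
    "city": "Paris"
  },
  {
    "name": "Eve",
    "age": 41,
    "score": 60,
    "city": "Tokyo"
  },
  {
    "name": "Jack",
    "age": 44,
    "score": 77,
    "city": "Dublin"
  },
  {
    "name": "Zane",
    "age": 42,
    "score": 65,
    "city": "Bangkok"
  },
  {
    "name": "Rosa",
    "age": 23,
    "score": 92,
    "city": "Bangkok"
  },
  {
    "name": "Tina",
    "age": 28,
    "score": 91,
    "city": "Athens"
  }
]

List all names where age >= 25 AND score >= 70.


Checking both conditions:
  Karen (age=48, score=57) -> no
  Eve (age=41, score=60) -> no
  Jack (age=44, score=77) -> YES
  Zane (age=42, score=65) -> no
  Rosa (age=23, score=92) -> no
  Tina (age=28, score=91) -> YES


ANSWER: Jack, Tina


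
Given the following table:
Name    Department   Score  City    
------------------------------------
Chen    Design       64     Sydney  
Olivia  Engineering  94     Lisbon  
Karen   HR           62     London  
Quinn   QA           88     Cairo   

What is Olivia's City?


Row 2: Olivia
City = Lisbon

ANSWER: Lisbon


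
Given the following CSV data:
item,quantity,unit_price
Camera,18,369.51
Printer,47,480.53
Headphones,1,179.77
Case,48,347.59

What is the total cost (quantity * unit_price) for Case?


Row: Case
quantity = 48
unit_price = 347.59
total = 48 * 347.59 = 16684.32

ANSWER: 16684.32


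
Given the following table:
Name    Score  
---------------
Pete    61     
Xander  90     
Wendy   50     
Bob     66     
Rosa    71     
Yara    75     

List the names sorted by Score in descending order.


Sorting by Score (descending):
  Xander: 90
  Yara: 75
  Rosa: 71
  Bob: 66
  Pete: 61
  Wendy: 50


ANSWER: Xander, Yara, Rosa, Bob, Pete, Wendy


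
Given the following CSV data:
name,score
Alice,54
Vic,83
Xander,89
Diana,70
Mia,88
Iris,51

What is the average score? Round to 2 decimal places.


Scores: 54, 83, 89, 70, 88, 51
Sum = 435
Count = 6
Average = 435 / 6 = 72.50

ANSWER: 72.50


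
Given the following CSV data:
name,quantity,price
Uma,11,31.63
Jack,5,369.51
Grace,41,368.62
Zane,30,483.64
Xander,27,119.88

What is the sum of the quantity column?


Values in 'quantity' column:
  Row 1: 11
  Row 2: 5
  Row 3: 41
  Row 4: 30
  Row 5: 27
Sum = 11 + 5 + 41 + 30 + 27 = 114

ANSWER: 114


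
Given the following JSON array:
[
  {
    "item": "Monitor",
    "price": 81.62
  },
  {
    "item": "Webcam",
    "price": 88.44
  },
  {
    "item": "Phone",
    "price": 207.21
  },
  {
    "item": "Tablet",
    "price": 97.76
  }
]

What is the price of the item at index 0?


Array index 0 -> Monitor
price = 81.62

ANSWER: 81.62


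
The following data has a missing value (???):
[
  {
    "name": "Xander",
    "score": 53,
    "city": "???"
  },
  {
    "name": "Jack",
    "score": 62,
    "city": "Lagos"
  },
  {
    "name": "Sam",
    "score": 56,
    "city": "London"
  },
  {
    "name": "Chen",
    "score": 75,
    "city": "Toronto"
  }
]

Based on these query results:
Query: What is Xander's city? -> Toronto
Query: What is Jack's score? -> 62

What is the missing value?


The missing value is Xander's city
From query: Xander's city = Toronto

ANSWER: Toronto


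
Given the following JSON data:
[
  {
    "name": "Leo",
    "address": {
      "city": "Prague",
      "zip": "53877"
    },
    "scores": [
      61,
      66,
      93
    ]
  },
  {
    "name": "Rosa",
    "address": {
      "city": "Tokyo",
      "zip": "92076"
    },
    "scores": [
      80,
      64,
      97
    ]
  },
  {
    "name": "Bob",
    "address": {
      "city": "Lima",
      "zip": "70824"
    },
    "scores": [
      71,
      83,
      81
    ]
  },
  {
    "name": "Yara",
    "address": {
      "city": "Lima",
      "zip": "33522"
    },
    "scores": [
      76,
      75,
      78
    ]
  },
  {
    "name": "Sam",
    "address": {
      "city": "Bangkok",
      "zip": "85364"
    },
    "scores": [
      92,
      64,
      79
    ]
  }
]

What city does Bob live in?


Path: records[2].address.city
Value: Lima

ANSWER: Lima


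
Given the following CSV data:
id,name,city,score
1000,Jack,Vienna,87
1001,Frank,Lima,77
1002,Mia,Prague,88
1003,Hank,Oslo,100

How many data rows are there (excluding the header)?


Counting rows (excluding header):
Header: id,name,city,score
Data rows: 4

ANSWER: 4


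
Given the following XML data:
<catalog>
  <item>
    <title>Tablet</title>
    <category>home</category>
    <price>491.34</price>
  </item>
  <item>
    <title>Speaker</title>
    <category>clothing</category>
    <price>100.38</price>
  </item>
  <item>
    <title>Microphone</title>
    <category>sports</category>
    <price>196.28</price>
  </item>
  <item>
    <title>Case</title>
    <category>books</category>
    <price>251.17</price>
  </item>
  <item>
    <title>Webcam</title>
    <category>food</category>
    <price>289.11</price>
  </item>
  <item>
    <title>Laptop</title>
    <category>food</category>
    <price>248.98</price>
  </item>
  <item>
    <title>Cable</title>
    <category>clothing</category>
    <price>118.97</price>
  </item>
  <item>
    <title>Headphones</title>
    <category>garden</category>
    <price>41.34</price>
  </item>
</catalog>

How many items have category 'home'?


Scanning <item> elements for <category>home</category>:
  Item 1: Tablet -> MATCH
Count: 1

ANSWER: 1


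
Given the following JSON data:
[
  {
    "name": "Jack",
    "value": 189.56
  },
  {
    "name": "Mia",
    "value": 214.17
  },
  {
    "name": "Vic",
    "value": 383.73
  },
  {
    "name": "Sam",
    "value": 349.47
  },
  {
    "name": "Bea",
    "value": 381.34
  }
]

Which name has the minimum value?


Comparing values:
  Jack: 189.56
  Mia: 214.17
  Vic: 383.73
  Sam: 349.47
  Bea: 381.34
Minimum: Jack (189.56)

ANSWER: Jack


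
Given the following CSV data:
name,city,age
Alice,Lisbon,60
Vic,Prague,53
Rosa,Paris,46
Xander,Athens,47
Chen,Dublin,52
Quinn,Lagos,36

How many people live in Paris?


Scanning city column for 'Paris':
  Row 3: Rosa -> MATCH
Total matches: 1

ANSWER: 1


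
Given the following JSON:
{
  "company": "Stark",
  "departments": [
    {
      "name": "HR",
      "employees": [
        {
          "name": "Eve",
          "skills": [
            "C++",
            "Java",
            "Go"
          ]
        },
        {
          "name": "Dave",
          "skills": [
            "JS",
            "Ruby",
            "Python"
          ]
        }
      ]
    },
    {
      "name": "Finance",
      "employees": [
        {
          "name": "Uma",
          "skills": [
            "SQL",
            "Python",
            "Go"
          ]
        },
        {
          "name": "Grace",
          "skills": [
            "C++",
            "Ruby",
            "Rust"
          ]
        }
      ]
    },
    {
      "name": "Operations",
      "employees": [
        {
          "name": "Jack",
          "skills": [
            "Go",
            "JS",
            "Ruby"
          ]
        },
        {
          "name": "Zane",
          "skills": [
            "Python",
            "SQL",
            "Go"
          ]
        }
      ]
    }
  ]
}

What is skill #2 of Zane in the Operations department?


Path: departments[2].employees[1].skills[1]
Value: SQL

ANSWER: SQL


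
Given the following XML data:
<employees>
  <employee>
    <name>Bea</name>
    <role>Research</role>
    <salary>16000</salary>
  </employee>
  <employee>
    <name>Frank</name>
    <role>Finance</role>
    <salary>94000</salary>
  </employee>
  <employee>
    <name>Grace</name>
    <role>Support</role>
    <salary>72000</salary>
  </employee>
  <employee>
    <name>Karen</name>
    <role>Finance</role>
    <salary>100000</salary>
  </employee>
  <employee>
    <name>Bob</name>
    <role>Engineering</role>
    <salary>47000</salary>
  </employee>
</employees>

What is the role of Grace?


Searching for <employee> with <name>Grace</name>
Found at position 3
<role>Support</role>

ANSWER: Support


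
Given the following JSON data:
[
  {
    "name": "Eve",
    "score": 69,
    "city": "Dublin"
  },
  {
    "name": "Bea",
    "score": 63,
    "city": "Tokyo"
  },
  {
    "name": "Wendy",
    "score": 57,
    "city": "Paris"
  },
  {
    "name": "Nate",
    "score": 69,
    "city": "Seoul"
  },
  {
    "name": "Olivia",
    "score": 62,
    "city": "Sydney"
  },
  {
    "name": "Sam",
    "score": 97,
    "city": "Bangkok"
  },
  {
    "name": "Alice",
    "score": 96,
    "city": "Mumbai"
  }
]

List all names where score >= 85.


Filtering records where score >= 85:
  Eve (score=69) -> no
  Bea (score=63) -> no
  Wendy (score=57) -> no
  Nate (score=69) -> no
  Olivia (score=62) -> no
  Sam (score=97) -> YES
  Alice (score=96) -> YES


ANSWER: Sam, Alice


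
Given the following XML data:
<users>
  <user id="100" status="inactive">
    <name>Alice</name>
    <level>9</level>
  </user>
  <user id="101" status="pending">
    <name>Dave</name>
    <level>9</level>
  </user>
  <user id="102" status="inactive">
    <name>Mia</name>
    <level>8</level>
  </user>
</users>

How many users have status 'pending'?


Counting users with status='pending':
  Dave (id=101) -> MATCH
Count: 1

ANSWER: 1


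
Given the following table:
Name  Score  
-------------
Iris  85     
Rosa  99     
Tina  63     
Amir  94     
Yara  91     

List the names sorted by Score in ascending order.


Sorting by Score (ascending):
  Tina: 63
  Iris: 85
  Yara: 91
  Amir: 94
  Rosa: 99


ANSWER: Tina, Iris, Yara, Amir, Rosa


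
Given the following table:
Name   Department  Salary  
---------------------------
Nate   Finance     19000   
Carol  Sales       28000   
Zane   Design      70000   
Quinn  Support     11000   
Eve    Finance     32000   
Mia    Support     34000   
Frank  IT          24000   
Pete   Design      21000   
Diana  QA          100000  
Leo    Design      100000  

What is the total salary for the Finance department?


Finance department members:
  Nate: 19000
  Eve: 32000
Total = 19000 + 32000 = 51000

ANSWER: 51000


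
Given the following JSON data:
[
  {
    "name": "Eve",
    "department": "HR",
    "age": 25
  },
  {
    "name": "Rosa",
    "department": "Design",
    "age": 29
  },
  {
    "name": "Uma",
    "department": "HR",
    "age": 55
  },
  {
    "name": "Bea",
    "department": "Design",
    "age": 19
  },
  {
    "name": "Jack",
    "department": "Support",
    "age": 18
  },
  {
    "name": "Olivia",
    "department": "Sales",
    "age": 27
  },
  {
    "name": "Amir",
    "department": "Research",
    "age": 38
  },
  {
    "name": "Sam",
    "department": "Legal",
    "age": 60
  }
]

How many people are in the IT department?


Scanning records for department = IT
  No matches found
Count: 0

ANSWER: 0


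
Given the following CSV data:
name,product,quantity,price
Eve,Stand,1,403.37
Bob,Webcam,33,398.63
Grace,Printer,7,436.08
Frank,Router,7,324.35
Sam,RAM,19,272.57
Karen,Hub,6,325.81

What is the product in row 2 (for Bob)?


Row 2: Bob
Column 'product' = Webcam

ANSWER: Webcam


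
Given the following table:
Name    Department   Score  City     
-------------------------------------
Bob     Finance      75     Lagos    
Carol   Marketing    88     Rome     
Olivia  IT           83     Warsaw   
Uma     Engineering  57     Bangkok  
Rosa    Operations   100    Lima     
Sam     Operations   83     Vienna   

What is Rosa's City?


Row 5: Rosa
City = Lima

ANSWER: Lima


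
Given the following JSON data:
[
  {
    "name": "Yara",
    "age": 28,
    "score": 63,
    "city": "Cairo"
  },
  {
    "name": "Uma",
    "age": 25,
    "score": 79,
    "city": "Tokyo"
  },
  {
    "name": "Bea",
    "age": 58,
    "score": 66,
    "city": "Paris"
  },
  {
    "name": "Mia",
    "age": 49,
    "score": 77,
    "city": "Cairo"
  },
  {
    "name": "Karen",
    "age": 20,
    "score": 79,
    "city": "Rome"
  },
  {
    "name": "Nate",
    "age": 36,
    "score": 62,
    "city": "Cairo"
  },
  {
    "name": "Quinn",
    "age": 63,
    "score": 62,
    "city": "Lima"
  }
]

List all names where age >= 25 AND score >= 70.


Checking both conditions:
  Yara (age=28, score=63) -> no
  Uma (age=25, score=79) -> YES
  Bea (age=58, score=66) -> no
  Mia (age=49, score=77) -> YES
  Karen (age=20, score=79) -> no
  Nate (age=36, score=62) -> no
  Quinn (age=63, score=62) -> no


ANSWER: Uma, Mia


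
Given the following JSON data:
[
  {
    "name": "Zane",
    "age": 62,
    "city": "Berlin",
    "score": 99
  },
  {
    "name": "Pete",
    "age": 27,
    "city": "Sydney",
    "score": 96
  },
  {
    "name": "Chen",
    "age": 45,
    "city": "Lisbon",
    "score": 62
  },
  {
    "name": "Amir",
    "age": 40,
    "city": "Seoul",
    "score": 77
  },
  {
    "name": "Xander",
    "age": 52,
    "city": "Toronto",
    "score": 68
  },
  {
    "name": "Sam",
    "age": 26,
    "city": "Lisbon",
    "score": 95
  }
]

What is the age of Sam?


Looking up record where name = Sam
Record index: 5
Field 'age' = 26

ANSWER: 26


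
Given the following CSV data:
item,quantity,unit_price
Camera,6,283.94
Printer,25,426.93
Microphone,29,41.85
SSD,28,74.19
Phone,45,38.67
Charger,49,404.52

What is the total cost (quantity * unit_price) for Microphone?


Row: Microphone
quantity = 29
unit_price = 41.85
total = 29 * 41.85 = 1213.65

ANSWER: 1213.65


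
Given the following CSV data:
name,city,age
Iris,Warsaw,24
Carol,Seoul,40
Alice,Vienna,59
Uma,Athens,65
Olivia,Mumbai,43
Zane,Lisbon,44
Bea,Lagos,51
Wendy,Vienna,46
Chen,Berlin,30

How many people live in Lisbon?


Scanning city column for 'Lisbon':
  Row 6: Zane -> MATCH
Total matches: 1

ANSWER: 1


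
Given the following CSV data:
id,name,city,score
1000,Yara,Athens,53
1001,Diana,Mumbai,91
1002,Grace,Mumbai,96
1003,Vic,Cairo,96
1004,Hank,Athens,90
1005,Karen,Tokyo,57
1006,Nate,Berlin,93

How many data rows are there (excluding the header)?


Counting rows (excluding header):
Header: id,name,city,score
Data rows: 7

ANSWER: 7


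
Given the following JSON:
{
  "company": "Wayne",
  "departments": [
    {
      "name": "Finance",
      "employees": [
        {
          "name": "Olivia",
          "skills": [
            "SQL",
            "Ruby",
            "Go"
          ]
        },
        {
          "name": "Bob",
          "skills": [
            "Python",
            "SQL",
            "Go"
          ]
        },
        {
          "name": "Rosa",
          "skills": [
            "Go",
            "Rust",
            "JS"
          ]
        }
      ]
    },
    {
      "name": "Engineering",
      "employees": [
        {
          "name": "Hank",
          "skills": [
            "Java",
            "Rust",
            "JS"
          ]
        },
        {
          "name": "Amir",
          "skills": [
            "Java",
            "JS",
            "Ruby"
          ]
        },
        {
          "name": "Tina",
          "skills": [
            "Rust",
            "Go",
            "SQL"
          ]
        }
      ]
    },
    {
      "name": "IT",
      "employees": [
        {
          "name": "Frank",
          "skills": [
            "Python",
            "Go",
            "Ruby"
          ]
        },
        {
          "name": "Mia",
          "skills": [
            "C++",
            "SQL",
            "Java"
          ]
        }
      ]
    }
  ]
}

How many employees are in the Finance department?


Path: departments[0].employees
Count: 3

ANSWER: 3


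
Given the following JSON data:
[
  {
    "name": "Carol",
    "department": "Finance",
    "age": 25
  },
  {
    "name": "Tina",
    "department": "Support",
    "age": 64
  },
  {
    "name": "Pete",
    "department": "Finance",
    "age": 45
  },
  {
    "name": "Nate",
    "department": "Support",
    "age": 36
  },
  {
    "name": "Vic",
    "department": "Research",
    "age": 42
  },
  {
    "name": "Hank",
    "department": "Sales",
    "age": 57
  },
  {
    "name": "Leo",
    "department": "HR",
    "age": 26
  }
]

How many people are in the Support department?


Scanning records for department = Support
  Record 1: Tina
  Record 3: Nate
Count: 2

ANSWER: 2


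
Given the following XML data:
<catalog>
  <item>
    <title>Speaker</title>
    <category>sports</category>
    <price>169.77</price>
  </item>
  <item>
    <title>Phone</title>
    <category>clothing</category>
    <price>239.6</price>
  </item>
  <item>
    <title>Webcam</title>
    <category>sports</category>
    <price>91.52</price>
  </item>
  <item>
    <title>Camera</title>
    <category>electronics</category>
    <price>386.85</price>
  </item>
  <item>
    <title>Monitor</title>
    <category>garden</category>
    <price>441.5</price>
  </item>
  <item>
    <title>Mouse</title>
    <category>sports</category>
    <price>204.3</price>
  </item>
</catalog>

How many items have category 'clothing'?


Scanning <item> elements for <category>clothing</category>:
  Item 2: Phone -> MATCH
Count: 1

ANSWER: 1


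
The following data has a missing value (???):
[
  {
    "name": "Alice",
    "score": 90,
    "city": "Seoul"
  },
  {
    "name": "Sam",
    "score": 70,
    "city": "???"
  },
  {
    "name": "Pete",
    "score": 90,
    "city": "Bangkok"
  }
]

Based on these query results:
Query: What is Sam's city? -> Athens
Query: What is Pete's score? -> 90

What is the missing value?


The missing value is Sam's city
From query: Sam's city = Athens

ANSWER: Athens


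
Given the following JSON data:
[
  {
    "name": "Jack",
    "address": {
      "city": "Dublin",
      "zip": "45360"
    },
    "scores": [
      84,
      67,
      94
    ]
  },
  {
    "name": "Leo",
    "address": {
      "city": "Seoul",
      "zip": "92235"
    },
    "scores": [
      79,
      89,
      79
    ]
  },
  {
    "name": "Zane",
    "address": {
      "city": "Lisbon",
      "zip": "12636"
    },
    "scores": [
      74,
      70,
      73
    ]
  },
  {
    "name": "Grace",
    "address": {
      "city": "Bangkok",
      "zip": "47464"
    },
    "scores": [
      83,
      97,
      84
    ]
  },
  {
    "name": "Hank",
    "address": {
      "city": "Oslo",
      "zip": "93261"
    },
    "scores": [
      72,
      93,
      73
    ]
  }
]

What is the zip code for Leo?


Path: records[1].address.zip
Value: 92235

ANSWER: 92235
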